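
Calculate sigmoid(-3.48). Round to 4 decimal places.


sigmoid(z) = 1 / (1 + exp(-z))
exp(-(-3.48)) = exp(3.48) = 32.4597
1 + 32.4597 = 33.4597
1 / 33.4597 = 0.0299

0.0299


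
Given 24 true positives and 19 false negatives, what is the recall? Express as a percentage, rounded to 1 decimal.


Recall = TP / (TP + FN) * 100
= 24 / (24 + 19)
= 24 / 43
= 0.5581
= 55.8%

55.8


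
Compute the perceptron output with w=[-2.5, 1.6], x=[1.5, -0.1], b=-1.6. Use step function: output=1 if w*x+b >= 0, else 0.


z = w . x + b
= -2.5*1.5 + 1.6*-0.1 + -1.6
= -3.75 + -0.16 + -1.6
= -3.91 + -1.6
= -5.51
Since z = -5.51 < 0, output = 0

0


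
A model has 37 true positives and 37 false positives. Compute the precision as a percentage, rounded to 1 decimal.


Precision = TP / (TP + FP) * 100
= 37 / (37 + 37)
= 37 / 74
= 0.5
= 50.0%

50.0


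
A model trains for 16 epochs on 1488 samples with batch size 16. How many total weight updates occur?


Iterations per epoch = 1488 / 16 = 93
Total updates = iterations_per_epoch * epochs
= 93 * 16
= 1488

1488


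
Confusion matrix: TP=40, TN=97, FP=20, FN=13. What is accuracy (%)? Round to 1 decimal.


Accuracy = (TP + TN) / (TP + TN + FP + FN) * 100
= (40 + 97) / (40 + 97 + 20 + 13)
= 137 / 170
= 0.8059
= 80.6%

80.6


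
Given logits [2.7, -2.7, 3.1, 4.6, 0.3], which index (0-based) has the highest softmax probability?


Softmax is a monotonic transformation, so it preserves the argmax.
We need to find the index of the maximum logit.
Index 0: 2.7
Index 1: -2.7
Index 2: 3.1
Index 3: 4.6
Index 4: 0.3
Maximum logit = 4.6 at index 3

3


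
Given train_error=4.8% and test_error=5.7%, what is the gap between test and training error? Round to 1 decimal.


Generalization gap = test_error - train_error
= 5.7 - 4.8
= 0.9%
A small gap suggests good generalization.

0.9


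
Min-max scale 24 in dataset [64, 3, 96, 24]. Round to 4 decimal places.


Min = 3, Max = 96
Range = 96 - 3 = 93
Scaled = (x - min) / (max - min)
= (24 - 3) / 93
= 21 / 93
= 0.2258

0.2258


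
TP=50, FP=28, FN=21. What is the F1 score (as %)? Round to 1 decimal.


Precision = TP / (TP + FP) = 50 / 78 = 0.641
Recall = TP / (TP + FN) = 50 / 71 = 0.7042
F1 = 2 * P * R / (P + R)
= 2 * 0.641 * 0.7042 / (0.641 + 0.7042)
= 0.9029 / 1.3453
= 0.6711
As percentage: 67.1%

67.1


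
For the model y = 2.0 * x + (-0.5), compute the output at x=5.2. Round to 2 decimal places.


y = 2.0 * 5.2 + (-0.5)
= 10.4 + (-0.5)
= 9.90

9.90


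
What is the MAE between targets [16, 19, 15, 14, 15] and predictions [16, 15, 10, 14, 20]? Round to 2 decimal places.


Absolute errors: [0, 4, 5, 0, 5]
Sum of absolute errors = 14
MAE = 14 / 5 = 2.80

2.80


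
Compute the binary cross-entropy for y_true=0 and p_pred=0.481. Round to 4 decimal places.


For y=0: Loss = -log(1-p)
= -log(1 - 0.481)
= -log(0.519)
= -(-0.6559)
= 0.6559

0.6559


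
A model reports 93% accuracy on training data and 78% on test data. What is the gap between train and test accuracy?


Gap = train_accuracy - test_accuracy
= 93 - 78
= 15%
This gap suggests the model is overfitting.

15


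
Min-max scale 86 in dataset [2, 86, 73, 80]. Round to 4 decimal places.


Min = 2, Max = 86
Range = 86 - 2 = 84
Scaled = (x - min) / (max - min)
= (86 - 2) / 84
= 84 / 84
= 1.0000

1.0000


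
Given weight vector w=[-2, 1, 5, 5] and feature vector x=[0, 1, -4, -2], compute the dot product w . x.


Element-wise products:
-2 * 0 = 0
1 * 1 = 1
5 * -4 = -20
5 * -2 = -10
Sum = 0 + 1 + -20 + -10
= -29

-29


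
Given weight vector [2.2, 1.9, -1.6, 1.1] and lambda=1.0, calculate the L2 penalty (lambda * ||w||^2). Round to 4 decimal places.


Squaring each weight:
2.2^2 = 4.84
1.9^2 = 3.61
(-1.6)^2 = 2.56
1.1^2 = 1.21
Sum of squares = 12.22
Penalty = 1.0 * 12.22 = 12.2200

12.2200


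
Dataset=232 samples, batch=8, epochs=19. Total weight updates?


Iterations per epoch = 232 / 8 = 29
Total updates = iterations_per_epoch * epochs
= 29 * 19
= 551

551


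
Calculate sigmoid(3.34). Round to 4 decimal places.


sigmoid(z) = 1 / (1 + exp(-z))
exp(-(3.34)) = exp(-3.34) = 0.0354
1 + 0.0354 = 1.0354
1 / 1.0354 = 0.9658

0.9658


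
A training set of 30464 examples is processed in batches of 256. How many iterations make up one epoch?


Iterations per epoch = dataset_size / batch_size
= 30464 / 256
= 119

119


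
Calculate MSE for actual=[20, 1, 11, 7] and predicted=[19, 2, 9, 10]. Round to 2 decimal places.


Differences: [1, -1, 2, -3]
Squared errors: [1, 1, 4, 9]
Sum of squared errors = 15
MSE = 15 / 4 = 3.75

3.75


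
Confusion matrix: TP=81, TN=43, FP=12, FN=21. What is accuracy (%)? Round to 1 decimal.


Accuracy = (TP + TN) / (TP + TN + FP + FN) * 100
= (81 + 43) / (81 + 43 + 12 + 21)
= 124 / 157
= 0.7898
= 79.0%

79.0


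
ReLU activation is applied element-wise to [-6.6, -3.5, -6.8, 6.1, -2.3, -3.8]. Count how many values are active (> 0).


ReLU(x) = max(0, x) for each element:
ReLU(-6.6) = 0
ReLU(-3.5) = 0
ReLU(-6.8) = 0
ReLU(6.1) = 6.1
ReLU(-2.3) = 0
ReLU(-3.8) = 0
Active neurons (>0): 1

1


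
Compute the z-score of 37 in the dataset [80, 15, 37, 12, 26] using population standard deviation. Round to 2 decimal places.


Mean = (80 + 15 + 37 + 12 + 26) / 5 = 34.0
Variance = sum((x_i - mean)^2) / n = 606.8
Std = sqrt(606.8) = 24.6333
Z = (x - mean) / std
= (37 - 34.0) / 24.6333
= 3.0 / 24.6333
= 0.12

0.12


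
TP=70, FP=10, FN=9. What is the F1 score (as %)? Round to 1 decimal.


Precision = TP / (TP + FP) = 70 / 80 = 0.875
Recall = TP / (TP + FN) = 70 / 79 = 0.8861
F1 = 2 * P * R / (P + R)
= 2 * 0.875 * 0.8861 / (0.875 + 0.8861)
= 1.5506 / 1.7611
= 0.8805
As percentage: 88.1%

88.1


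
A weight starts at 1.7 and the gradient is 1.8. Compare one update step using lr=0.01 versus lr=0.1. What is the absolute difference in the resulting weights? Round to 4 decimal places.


With lr=0.01: w_new = 1.7 - 0.01 * 1.8 = 1.682
With lr=0.1: w_new = 1.7 - 0.1 * 1.8 = 1.52
Absolute difference = |1.682 - 1.52|
= 0.1620

0.1620


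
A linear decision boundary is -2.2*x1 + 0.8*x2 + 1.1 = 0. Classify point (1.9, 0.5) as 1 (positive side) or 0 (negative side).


Compute -2.2 * 1.9 + 0.8 * 0.5 + 1.1
= -4.18 + 0.4 + 1.1
= -2.68
Since -2.68 < 0, the point is on the negative side.

0


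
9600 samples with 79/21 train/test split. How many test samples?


Train samples = 9600 * 79% = 7584
Test samples = 9600 - 7584
= 2016

2016


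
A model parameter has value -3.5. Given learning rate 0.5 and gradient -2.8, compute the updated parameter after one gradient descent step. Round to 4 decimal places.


w_new = w_old - lr * gradient
= -3.5 - 0.5 * -2.8
= -3.5 - (-1.4)
= -2.1000

-2.1000


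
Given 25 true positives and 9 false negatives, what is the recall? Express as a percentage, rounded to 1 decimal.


Recall = TP / (TP + FN) * 100
= 25 / (25 + 9)
= 25 / 34
= 0.7353
= 73.5%

73.5


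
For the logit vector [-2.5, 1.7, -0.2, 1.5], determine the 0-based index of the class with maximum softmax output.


Softmax is a monotonic transformation, so it preserves the argmax.
We need to find the index of the maximum logit.
Index 0: -2.5
Index 1: 1.7
Index 2: -0.2
Index 3: 1.5
Maximum logit = 1.7 at index 1

1


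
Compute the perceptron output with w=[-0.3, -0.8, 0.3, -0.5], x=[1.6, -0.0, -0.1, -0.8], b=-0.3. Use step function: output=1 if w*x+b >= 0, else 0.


z = w . x + b
= -0.3*1.6 + -0.8*-0.0 + 0.3*-0.1 + -0.5*-0.8 + -0.3
= -0.48 + 0.0 + -0.03 + 0.4 + -0.3
= -0.11 + -0.3
= -0.41
Since z = -0.41 < 0, output = 0

0


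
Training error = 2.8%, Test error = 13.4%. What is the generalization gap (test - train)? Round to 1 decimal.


Generalization gap = test_error - train_error
= 13.4 - 2.8
= 10.6%
A large gap suggests overfitting.

10.6


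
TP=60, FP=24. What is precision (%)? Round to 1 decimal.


Precision = TP / (TP + FP) * 100
= 60 / (60 + 24)
= 60 / 84
= 0.7143
= 71.4%

71.4


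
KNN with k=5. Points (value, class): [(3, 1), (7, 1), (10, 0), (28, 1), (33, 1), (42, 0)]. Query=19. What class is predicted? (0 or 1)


Distances from query 19:
Point 10 (class 0): distance = 9
Point 28 (class 1): distance = 9
Point 7 (class 1): distance = 12
Point 33 (class 1): distance = 14
Point 3 (class 1): distance = 16
K=5 nearest neighbors: classes = [0, 1, 1, 1, 1]
Votes for class 1: 4 / 5
Majority vote => class 1

1


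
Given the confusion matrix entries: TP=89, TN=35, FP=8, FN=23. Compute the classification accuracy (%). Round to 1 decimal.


Accuracy = (TP + TN) / (TP + TN + FP + FN) * 100
= (89 + 35) / (89 + 35 + 8 + 23)
= 124 / 155
= 0.8
= 80.0%

80.0


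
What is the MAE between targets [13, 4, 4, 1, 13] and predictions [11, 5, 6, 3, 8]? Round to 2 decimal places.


Absolute errors: [2, 1, 2, 2, 5]
Sum of absolute errors = 12
MAE = 12 / 5 = 2.40

2.40


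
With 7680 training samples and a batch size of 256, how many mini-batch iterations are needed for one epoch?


Iterations per epoch = dataset_size / batch_size
= 7680 / 256
= 30

30


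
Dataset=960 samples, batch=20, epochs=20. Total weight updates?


Iterations per epoch = 960 / 20 = 48
Total updates = iterations_per_epoch * epochs
= 48 * 20
= 960

960


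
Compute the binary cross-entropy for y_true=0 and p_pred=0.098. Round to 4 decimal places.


For y=0: Loss = -log(1-p)
= -log(1 - 0.098)
= -log(0.902)
= -(-0.1031)
= 0.1031

0.1031


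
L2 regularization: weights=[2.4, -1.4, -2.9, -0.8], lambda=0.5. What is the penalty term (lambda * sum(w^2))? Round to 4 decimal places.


Squaring each weight:
2.4^2 = 5.76
(-1.4)^2 = 1.96
(-2.9)^2 = 8.41
(-0.8)^2 = 0.64
Sum of squares = 16.77
Penalty = 0.5 * 16.77 = 8.3850

8.3850


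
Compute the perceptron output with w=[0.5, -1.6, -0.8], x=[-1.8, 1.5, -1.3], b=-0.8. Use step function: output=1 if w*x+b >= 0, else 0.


z = w . x + b
= 0.5*-1.8 + -1.6*1.5 + -0.8*-1.3 + -0.8
= -0.9 + -2.4 + 1.04 + -0.8
= -2.26 + -0.8
= -3.06
Since z = -3.06 < 0, output = 0

0


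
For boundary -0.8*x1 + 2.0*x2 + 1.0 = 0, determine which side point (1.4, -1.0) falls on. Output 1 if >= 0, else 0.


Compute -0.8 * 1.4 + 2.0 * -1.0 + 1.0
= -1.12 + -2.0 + 1.0
= -2.12
Since -2.12 < 0, the point is on the negative side.

0


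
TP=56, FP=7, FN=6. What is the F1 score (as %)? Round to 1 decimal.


Precision = TP / (TP + FP) = 56 / 63 = 0.8889
Recall = TP / (TP + FN) = 56 / 62 = 0.9032
F1 = 2 * P * R / (P + R)
= 2 * 0.8889 * 0.9032 / (0.8889 + 0.9032)
= 1.6057 / 1.7921
= 0.896
As percentage: 89.6%

89.6


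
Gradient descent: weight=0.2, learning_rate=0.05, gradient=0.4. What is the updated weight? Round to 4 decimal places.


w_new = w_old - lr * gradient
= 0.2 - 0.05 * 0.4
= 0.2 - (0.02)
= 0.1800

0.1800


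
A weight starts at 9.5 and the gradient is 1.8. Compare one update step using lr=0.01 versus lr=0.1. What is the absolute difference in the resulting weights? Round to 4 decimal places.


With lr=0.01: w_new = 9.5 - 0.01 * 1.8 = 9.482
With lr=0.1: w_new = 9.5 - 0.1 * 1.8 = 9.32
Absolute difference = |9.482 - 9.32|
= 0.1620

0.1620


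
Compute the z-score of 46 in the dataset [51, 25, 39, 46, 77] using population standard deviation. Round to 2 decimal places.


Mean = (51 + 25 + 39 + 46 + 77) / 5 = 47.6
Variance = sum((x_i - mean)^2) / n = 292.64
Std = sqrt(292.64) = 17.1067
Z = (x - mean) / std
= (46 - 47.6) / 17.1067
= -1.6 / 17.1067
= -0.09

-0.09


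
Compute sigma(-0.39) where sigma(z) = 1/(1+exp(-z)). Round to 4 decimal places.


sigmoid(z) = 1 / (1 + exp(-z))
exp(-(-0.39)) = exp(0.39) = 1.477
1 + 1.477 = 2.477
1 / 2.477 = 0.4037

0.4037


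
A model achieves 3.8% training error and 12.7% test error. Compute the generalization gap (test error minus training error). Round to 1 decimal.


Generalization gap = test_error - train_error
= 12.7 - 3.8
= 8.9%
A moderate gap.

8.9


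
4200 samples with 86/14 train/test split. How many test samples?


Train samples = 4200 * 86% = 3612
Test samples = 4200 - 3612
= 588

588


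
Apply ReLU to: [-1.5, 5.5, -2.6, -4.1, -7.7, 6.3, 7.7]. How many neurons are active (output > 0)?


ReLU(x) = max(0, x) for each element:
ReLU(-1.5) = 0
ReLU(5.5) = 5.5
ReLU(-2.6) = 0
ReLU(-4.1) = 0
ReLU(-7.7) = 0
ReLU(6.3) = 6.3
ReLU(7.7) = 7.7
Active neurons (>0): 3

3


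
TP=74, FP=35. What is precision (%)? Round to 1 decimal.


Precision = TP / (TP + FP) * 100
= 74 / (74 + 35)
= 74 / 109
= 0.6789
= 67.9%

67.9


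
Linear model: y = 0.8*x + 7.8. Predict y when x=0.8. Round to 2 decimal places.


y = 0.8 * 0.8 + (7.8)
= 0.64 + (7.8)
= 8.44

8.44


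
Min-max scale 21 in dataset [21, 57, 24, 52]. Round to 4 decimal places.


Min = 21, Max = 57
Range = 57 - 21 = 36
Scaled = (x - min) / (max - min)
= (21 - 21) / 36
= 0 / 36
= 0.0000

0.0000


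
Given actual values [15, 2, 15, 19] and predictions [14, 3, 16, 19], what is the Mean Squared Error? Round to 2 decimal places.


Differences: [1, -1, -1, 0]
Squared errors: [1, 1, 1, 0]
Sum of squared errors = 3
MSE = 3 / 4 = 0.75

0.75


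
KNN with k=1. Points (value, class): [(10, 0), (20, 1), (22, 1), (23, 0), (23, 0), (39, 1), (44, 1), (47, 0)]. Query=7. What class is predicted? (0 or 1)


Distances from query 7:
Point 10 (class 0): distance = 3
K=1 nearest neighbors: classes = [0]
Votes for class 1: 0 / 1
Majority vote => class 0

0


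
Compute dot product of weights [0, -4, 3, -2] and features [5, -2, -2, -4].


Element-wise products:
0 * 5 = 0
-4 * -2 = 8
3 * -2 = -6
-2 * -4 = 8
Sum = 0 + 8 + -6 + 8
= 10

10


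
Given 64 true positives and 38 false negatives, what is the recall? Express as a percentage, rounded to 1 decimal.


Recall = TP / (TP + FN) * 100
= 64 / (64 + 38)
= 64 / 102
= 0.6275
= 62.7%

62.7


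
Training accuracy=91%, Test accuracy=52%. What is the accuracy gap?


Gap = train_accuracy - test_accuracy
= 91 - 52
= 39%
This large gap strongly indicates overfitting.

39


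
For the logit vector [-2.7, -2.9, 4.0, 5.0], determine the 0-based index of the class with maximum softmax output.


Softmax is a monotonic transformation, so it preserves the argmax.
We need to find the index of the maximum logit.
Index 0: -2.7
Index 1: -2.9
Index 2: 4.0
Index 3: 5.0
Maximum logit = 5.0 at index 3

3


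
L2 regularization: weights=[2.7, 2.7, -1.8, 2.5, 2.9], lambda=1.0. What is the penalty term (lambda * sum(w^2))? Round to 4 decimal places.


Squaring each weight:
2.7^2 = 7.29
2.7^2 = 7.29
(-1.8)^2 = 3.24
2.5^2 = 6.25
2.9^2 = 8.41
Sum of squares = 32.48
Penalty = 1.0 * 32.48 = 32.4800

32.4800


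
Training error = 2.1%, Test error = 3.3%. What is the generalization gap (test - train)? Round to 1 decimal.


Generalization gap = test_error - train_error
= 3.3 - 2.1
= 1.2%
A small gap suggests good generalization.

1.2


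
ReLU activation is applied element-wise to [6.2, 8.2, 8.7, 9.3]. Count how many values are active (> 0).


ReLU(x) = max(0, x) for each element:
ReLU(6.2) = 6.2
ReLU(8.2) = 8.2
ReLU(8.7) = 8.7
ReLU(9.3) = 9.3
Active neurons (>0): 4

4


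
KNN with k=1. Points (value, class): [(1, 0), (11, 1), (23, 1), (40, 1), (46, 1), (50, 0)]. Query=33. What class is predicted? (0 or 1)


Distances from query 33:
Point 40 (class 1): distance = 7
K=1 nearest neighbors: classes = [1]
Votes for class 1: 1 / 1
Majority vote => class 1

1


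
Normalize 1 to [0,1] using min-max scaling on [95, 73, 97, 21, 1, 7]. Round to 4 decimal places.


Min = 1, Max = 97
Range = 97 - 1 = 96
Scaled = (x - min) / (max - min)
= (1 - 1) / 96
= 0 / 96
= 0.0000

0.0000


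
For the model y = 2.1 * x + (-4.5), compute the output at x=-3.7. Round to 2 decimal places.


y = 2.1 * -3.7 + (-4.5)
= -7.77 + (-4.5)
= -12.27

-12.27


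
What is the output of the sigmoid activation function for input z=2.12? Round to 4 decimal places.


sigmoid(z) = 1 / (1 + exp(-z))
exp(-(2.12)) = exp(-2.12) = 0.12
1 + 0.12 = 1.12
1 / 1.12 = 0.8928

0.8928


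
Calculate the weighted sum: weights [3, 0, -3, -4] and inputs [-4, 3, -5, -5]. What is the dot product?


Element-wise products:
3 * -4 = -12
0 * 3 = 0
-3 * -5 = 15
-4 * -5 = 20
Sum = -12 + 0 + 15 + 20
= 23

23


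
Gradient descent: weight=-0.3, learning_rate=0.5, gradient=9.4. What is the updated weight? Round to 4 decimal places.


w_new = w_old - lr * gradient
= -0.3 - 0.5 * 9.4
= -0.3 - (4.7)
= -5.0000

-5.0000


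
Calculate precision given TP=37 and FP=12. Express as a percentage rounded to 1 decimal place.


Precision = TP / (TP + FP) * 100
= 37 / (37 + 12)
= 37 / 49
= 0.7551
= 75.5%

75.5


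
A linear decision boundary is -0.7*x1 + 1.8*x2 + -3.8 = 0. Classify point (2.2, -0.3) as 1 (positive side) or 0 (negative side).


Compute -0.7 * 2.2 + 1.8 * -0.3 + -3.8
= -1.54 + -0.54 + -3.8
= -5.88
Since -5.88 < 0, the point is on the negative side.

0


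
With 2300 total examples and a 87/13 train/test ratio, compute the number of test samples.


Train samples = 2300 * 87% = 2001
Test samples = 2300 - 2001
= 299

299


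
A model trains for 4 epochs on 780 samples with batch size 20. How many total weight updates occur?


Iterations per epoch = 780 / 20 = 39
Total updates = iterations_per_epoch * epochs
= 39 * 4
= 156

156


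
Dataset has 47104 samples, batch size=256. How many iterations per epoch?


Iterations per epoch = dataset_size / batch_size
= 47104 / 256
= 184

184


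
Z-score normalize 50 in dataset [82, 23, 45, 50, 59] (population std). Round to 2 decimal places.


Mean = (82 + 23 + 45 + 50 + 59) / 5 = 51.8
Variance = sum((x_i - mean)^2) / n = 368.56
Std = sqrt(368.56) = 19.1979
Z = (x - mean) / std
= (50 - 51.8) / 19.1979
= -1.8 / 19.1979
= -0.09

-0.09


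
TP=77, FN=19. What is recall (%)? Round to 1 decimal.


Recall = TP / (TP + FN) * 100
= 77 / (77 + 19)
= 77 / 96
= 0.8021
= 80.2%

80.2


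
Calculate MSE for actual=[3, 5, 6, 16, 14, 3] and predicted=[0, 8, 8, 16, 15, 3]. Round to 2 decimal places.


Differences: [3, -3, -2, 0, -1, 0]
Squared errors: [9, 9, 4, 0, 1, 0]
Sum of squared errors = 23
MSE = 23 / 6 = 3.83

3.83


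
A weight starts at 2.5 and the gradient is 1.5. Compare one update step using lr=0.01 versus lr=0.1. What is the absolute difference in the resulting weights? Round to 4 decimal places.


With lr=0.01: w_new = 2.5 - 0.01 * 1.5 = 2.485
With lr=0.1: w_new = 2.5 - 0.1 * 1.5 = 2.35
Absolute difference = |2.485 - 2.35|
= 0.1350

0.1350


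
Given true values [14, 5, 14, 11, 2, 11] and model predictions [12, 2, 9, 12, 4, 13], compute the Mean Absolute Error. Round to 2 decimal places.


Absolute errors: [2, 3, 5, 1, 2, 2]
Sum of absolute errors = 15
MAE = 15 / 6 = 2.50

2.50


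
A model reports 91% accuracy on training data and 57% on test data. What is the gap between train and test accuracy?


Gap = train_accuracy - test_accuracy
= 91 - 57
= 34%
This large gap strongly indicates overfitting.

34


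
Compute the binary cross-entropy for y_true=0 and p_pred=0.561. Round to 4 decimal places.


For y=0: Loss = -log(1-p)
= -log(1 - 0.561)
= -log(0.439)
= -(-0.8233)
= 0.8233

0.8233


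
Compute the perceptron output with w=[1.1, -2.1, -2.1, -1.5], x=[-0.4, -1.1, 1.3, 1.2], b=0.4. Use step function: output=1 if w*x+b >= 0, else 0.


z = w . x + b
= 1.1*-0.4 + -2.1*-1.1 + -2.1*1.3 + -1.5*1.2 + 0.4
= -0.44 + 2.31 + -2.73 + -1.8 + 0.4
= -2.66 + 0.4
= -2.26
Since z = -2.26 < 0, output = 0

0


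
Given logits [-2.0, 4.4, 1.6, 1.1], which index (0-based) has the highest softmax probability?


Softmax is a monotonic transformation, so it preserves the argmax.
We need to find the index of the maximum logit.
Index 0: -2.0
Index 1: 4.4
Index 2: 1.6
Index 3: 1.1
Maximum logit = 4.4 at index 1

1


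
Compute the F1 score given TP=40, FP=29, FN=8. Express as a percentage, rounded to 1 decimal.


Precision = TP / (TP + FP) = 40 / 69 = 0.5797
Recall = TP / (TP + FN) = 40 / 48 = 0.8333
F1 = 2 * P * R / (P + R)
= 2 * 0.5797 * 0.8333 / (0.5797 + 0.8333)
= 0.9662 / 1.413
= 0.6838
As percentage: 68.4%

68.4


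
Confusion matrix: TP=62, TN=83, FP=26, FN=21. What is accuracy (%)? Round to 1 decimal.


Accuracy = (TP + TN) / (TP + TN + FP + FN) * 100
= (62 + 83) / (62 + 83 + 26 + 21)
= 145 / 192
= 0.7552
= 75.5%

75.5


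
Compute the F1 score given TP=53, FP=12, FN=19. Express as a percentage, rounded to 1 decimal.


Precision = TP / (TP + FP) = 53 / 65 = 0.8154
Recall = TP / (TP + FN) = 53 / 72 = 0.7361
F1 = 2 * P * R / (P + R)
= 2 * 0.8154 * 0.7361 / (0.8154 + 0.7361)
= 1.2004 / 1.5515
= 0.7737
As percentage: 77.4%

77.4


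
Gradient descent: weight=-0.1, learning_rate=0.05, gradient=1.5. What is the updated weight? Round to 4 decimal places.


w_new = w_old - lr * gradient
= -0.1 - 0.05 * 1.5
= -0.1 - (0.075)
= -0.1750

-0.1750


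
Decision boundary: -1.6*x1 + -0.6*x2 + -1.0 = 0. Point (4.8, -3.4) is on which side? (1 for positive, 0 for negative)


Compute -1.6 * 4.8 + -0.6 * -3.4 + -1.0
= -7.68 + 2.04 + -1.0
= -6.64
Since -6.64 < 0, the point is on the negative side.

0


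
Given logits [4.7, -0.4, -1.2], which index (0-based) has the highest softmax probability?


Softmax is a monotonic transformation, so it preserves the argmax.
We need to find the index of the maximum logit.
Index 0: 4.7
Index 1: -0.4
Index 2: -1.2
Maximum logit = 4.7 at index 0

0


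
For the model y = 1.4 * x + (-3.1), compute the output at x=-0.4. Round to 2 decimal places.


y = 1.4 * -0.4 + (-3.1)
= -0.56 + (-3.1)
= -3.66

-3.66


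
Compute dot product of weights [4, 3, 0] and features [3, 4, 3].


Element-wise products:
4 * 3 = 12
3 * 4 = 12
0 * 3 = 0
Sum = 12 + 12 + 0
= 24

24


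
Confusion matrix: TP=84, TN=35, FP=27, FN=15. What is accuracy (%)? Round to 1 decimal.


Accuracy = (TP + TN) / (TP + TN + FP + FN) * 100
= (84 + 35) / (84 + 35 + 27 + 15)
= 119 / 161
= 0.7391
= 73.9%

73.9


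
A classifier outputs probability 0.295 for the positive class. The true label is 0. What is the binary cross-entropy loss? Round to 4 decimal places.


For y=0: Loss = -log(1-p)
= -log(1 - 0.295)
= -log(0.705)
= -(-0.3496)
= 0.3496

0.3496


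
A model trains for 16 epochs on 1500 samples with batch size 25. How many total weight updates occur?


Iterations per epoch = 1500 / 25 = 60
Total updates = iterations_per_epoch * epochs
= 60 * 16
= 960

960


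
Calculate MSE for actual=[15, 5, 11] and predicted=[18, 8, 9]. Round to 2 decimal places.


Differences: [-3, -3, 2]
Squared errors: [9, 9, 4]
Sum of squared errors = 22
MSE = 22 / 3 = 7.33

7.33


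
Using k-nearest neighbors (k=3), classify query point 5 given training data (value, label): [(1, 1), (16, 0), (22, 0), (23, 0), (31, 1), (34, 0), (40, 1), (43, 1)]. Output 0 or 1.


Distances from query 5:
Point 1 (class 1): distance = 4
Point 16 (class 0): distance = 11
Point 22 (class 0): distance = 17
K=3 nearest neighbors: classes = [1, 0, 0]
Votes for class 1: 1 / 3
Majority vote => class 0

0


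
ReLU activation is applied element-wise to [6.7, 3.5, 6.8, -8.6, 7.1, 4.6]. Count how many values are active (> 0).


ReLU(x) = max(0, x) for each element:
ReLU(6.7) = 6.7
ReLU(3.5) = 3.5
ReLU(6.8) = 6.8
ReLU(-8.6) = 0
ReLU(7.1) = 7.1
ReLU(4.6) = 4.6
Active neurons (>0): 5

5


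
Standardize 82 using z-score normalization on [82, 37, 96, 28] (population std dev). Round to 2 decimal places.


Mean = (82 + 37 + 96 + 28) / 4 = 60.75
Variance = sum((x_i - mean)^2) / n = 832.6875
Std = sqrt(832.6875) = 28.8563
Z = (x - mean) / std
= (82 - 60.75) / 28.8563
= 21.25 / 28.8563
= 0.74

0.74


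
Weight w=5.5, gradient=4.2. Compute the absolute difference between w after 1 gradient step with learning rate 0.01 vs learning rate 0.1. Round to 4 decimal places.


With lr=0.01: w_new = 5.5 - 0.01 * 4.2 = 5.458
With lr=0.1: w_new = 5.5 - 0.1 * 4.2 = 5.08
Absolute difference = |5.458 - 5.08|
= 0.3780

0.3780


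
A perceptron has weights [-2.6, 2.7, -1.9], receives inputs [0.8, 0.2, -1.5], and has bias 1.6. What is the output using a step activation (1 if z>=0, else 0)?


z = w . x + b
= -2.6*0.8 + 2.7*0.2 + -1.9*-1.5 + 1.6
= -2.08 + 0.54 + 2.85 + 1.6
= 1.31 + 1.6
= 2.91
Since z = 2.91 >= 0, output = 1

1


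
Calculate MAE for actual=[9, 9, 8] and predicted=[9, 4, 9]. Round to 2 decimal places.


Absolute errors: [0, 5, 1]
Sum of absolute errors = 6
MAE = 6 / 3 = 2.00

2.00


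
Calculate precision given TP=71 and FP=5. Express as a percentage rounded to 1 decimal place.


Precision = TP / (TP + FP) * 100
= 71 / (71 + 5)
= 71 / 76
= 0.9342
= 93.4%

93.4


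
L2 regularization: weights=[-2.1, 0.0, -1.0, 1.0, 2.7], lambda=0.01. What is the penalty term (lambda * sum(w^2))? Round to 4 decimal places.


Squaring each weight:
(-2.1)^2 = 4.41
0.0^2 = 0.0
(-1.0)^2 = 1.0
1.0^2 = 1.0
2.7^2 = 7.29
Sum of squares = 13.7
Penalty = 0.01 * 13.7 = 0.1370

0.1370


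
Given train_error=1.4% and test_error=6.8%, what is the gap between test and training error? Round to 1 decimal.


Generalization gap = test_error - train_error
= 6.8 - 1.4
= 5.4%
A moderate gap.

5.4


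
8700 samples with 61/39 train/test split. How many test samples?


Train samples = 8700 * 61% = 5307
Test samples = 8700 - 5307
= 3393

3393


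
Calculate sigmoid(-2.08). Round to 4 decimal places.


sigmoid(z) = 1 / (1 + exp(-z))
exp(-(-2.08)) = exp(2.08) = 8.0045
1 + 8.0045 = 9.0045
1 / 9.0045 = 0.1111

0.1111


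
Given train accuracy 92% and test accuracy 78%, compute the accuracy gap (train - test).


Gap = train_accuracy - test_accuracy
= 92 - 78
= 14%
This gap suggests the model is overfitting.

14


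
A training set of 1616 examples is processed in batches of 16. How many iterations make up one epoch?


Iterations per epoch = dataset_size / batch_size
= 1616 / 16
= 101

101


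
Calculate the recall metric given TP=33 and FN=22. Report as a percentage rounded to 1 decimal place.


Recall = TP / (TP + FN) * 100
= 33 / (33 + 22)
= 33 / 55
= 0.6
= 60.0%

60.0


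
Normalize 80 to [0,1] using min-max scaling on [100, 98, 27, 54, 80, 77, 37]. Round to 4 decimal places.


Min = 27, Max = 100
Range = 100 - 27 = 73
Scaled = (x - min) / (max - min)
= (80 - 27) / 73
= 53 / 73
= 0.7260

0.7260


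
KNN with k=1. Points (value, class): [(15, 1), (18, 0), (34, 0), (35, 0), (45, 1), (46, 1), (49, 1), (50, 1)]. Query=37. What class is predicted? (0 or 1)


Distances from query 37:
Point 35 (class 0): distance = 2
K=1 nearest neighbors: classes = [0]
Votes for class 1: 0 / 1
Majority vote => class 0

0


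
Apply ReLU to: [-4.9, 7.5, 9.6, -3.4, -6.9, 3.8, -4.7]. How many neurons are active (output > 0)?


ReLU(x) = max(0, x) for each element:
ReLU(-4.9) = 0
ReLU(7.5) = 7.5
ReLU(9.6) = 9.6
ReLU(-3.4) = 0
ReLU(-6.9) = 0
ReLU(3.8) = 3.8
ReLU(-4.7) = 0
Active neurons (>0): 3

3


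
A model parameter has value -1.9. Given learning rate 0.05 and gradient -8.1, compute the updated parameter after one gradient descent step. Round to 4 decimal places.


w_new = w_old - lr * gradient
= -1.9 - 0.05 * -8.1
= -1.9 - (-0.405)
= -1.4950

-1.4950


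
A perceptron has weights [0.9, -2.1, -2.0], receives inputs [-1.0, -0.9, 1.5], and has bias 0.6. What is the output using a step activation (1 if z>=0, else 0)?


z = w . x + b
= 0.9*-1.0 + -2.1*-0.9 + -2.0*1.5 + 0.6
= -0.9 + 1.89 + -3.0 + 0.6
= -2.01 + 0.6
= -1.41
Since z = -1.41 < 0, output = 0

0


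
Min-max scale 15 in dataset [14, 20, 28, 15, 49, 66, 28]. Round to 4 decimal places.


Min = 14, Max = 66
Range = 66 - 14 = 52
Scaled = (x - min) / (max - min)
= (15 - 14) / 52
= 1 / 52
= 0.0192

0.0192


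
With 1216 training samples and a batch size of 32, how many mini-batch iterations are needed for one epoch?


Iterations per epoch = dataset_size / batch_size
= 1216 / 32
= 38

38


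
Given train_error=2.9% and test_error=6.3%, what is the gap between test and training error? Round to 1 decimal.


Generalization gap = test_error - train_error
= 6.3 - 2.9
= 3.4%
A moderate gap.

3.4


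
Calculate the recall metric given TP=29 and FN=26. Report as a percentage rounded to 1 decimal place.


Recall = TP / (TP + FN) * 100
= 29 / (29 + 26)
= 29 / 55
= 0.5273
= 52.7%

52.7


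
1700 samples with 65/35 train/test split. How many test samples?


Train samples = 1700 * 65% = 1105
Test samples = 1700 - 1105
= 595

595


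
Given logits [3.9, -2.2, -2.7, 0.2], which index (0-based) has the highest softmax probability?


Softmax is a monotonic transformation, so it preserves the argmax.
We need to find the index of the maximum logit.
Index 0: 3.9
Index 1: -2.2
Index 2: -2.7
Index 3: 0.2
Maximum logit = 3.9 at index 0

0


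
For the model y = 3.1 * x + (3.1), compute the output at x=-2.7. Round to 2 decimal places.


y = 3.1 * -2.7 + (3.1)
= -8.37 + (3.1)
= -5.27

-5.27


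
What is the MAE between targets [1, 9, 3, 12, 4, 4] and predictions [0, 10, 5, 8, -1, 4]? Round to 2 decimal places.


Absolute errors: [1, 1, 2, 4, 5, 0]
Sum of absolute errors = 13
MAE = 13 / 6 = 2.17

2.17


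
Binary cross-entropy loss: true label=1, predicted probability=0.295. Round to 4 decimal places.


For y=1: Loss = -log(p)
= -log(0.295)
= -(-1.2208)
= 1.2208

1.2208


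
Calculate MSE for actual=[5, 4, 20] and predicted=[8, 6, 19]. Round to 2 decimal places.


Differences: [-3, -2, 1]
Squared errors: [9, 4, 1]
Sum of squared errors = 14
MSE = 14 / 3 = 4.67

4.67


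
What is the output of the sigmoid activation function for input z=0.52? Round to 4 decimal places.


sigmoid(z) = 1 / (1 + exp(-z))
exp(-(0.52)) = exp(-0.52) = 0.5945
1 + 0.5945 = 1.5945
1 / 1.5945 = 0.6271

0.6271


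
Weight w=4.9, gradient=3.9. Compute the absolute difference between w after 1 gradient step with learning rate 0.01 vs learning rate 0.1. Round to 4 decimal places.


With lr=0.01: w_new = 4.9 - 0.01 * 3.9 = 4.861
With lr=0.1: w_new = 4.9 - 0.1 * 3.9 = 4.51
Absolute difference = |4.861 - 4.51|
= 0.3510

0.3510


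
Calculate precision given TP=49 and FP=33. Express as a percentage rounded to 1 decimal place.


Precision = TP / (TP + FP) * 100
= 49 / (49 + 33)
= 49 / 82
= 0.5976
= 59.8%

59.8


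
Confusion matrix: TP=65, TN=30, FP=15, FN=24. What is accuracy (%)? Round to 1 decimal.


Accuracy = (TP + TN) / (TP + TN + FP + FN) * 100
= (65 + 30) / (65 + 30 + 15 + 24)
= 95 / 134
= 0.709
= 70.9%

70.9


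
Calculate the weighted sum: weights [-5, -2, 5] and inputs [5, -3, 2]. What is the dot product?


Element-wise products:
-5 * 5 = -25
-2 * -3 = 6
5 * 2 = 10
Sum = -25 + 6 + 10
= -9

-9


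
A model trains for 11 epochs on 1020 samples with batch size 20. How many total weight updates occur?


Iterations per epoch = 1020 / 20 = 51
Total updates = iterations_per_epoch * epochs
= 51 * 11
= 561

561


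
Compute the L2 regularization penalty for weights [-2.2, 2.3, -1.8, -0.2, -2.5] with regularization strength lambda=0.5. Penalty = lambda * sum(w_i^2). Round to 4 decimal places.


Squaring each weight:
(-2.2)^2 = 4.84
2.3^2 = 5.29
(-1.8)^2 = 3.24
(-0.2)^2 = 0.04
(-2.5)^2 = 6.25
Sum of squares = 19.66
Penalty = 0.5 * 19.66 = 9.8300

9.8300


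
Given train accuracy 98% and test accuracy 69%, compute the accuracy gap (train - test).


Gap = train_accuracy - test_accuracy
= 98 - 69
= 29%
This large gap strongly indicates overfitting.

29


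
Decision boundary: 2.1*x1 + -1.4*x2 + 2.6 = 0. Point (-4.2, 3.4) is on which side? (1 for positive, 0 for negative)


Compute 2.1 * -4.2 + -1.4 * 3.4 + 2.6
= -8.82 + -4.76 + 2.6
= -10.98
Since -10.98 < 0, the point is on the negative side.

0


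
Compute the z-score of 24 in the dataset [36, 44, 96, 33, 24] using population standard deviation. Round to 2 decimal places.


Mean = (36 + 44 + 96 + 33 + 24) / 5 = 46.6
Variance = sum((x_i - mean)^2) / n = 651.04
Std = sqrt(651.04) = 25.5155
Z = (x - mean) / std
= (24 - 46.6) / 25.5155
= -22.6 / 25.5155
= -0.89

-0.89


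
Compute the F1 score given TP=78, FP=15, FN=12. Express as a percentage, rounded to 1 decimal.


Precision = TP / (TP + FP) = 78 / 93 = 0.8387
Recall = TP / (TP + FN) = 78 / 90 = 0.8667
F1 = 2 * P * R / (P + R)
= 2 * 0.8387 * 0.8667 / (0.8387 + 0.8667)
= 1.4538 / 1.7054
= 0.8525
As percentage: 85.2%

85.2


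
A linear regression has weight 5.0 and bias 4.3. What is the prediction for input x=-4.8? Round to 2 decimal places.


y = 5.0 * -4.8 + (4.3)
= -24.0 + (4.3)
= -19.70

-19.70


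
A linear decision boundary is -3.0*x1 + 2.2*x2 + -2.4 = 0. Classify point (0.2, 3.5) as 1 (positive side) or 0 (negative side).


Compute -3.0 * 0.2 + 2.2 * 3.5 + -2.4
= -0.6 + 7.7 + -2.4
= 4.7
Since 4.7 >= 0, the point is on the positive side.

1


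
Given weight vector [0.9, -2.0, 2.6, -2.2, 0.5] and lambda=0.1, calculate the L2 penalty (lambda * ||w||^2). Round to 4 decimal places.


Squaring each weight:
0.9^2 = 0.81
(-2.0)^2 = 4.0
2.6^2 = 6.76
(-2.2)^2 = 4.84
0.5^2 = 0.25
Sum of squares = 16.66
Penalty = 0.1 * 16.66 = 1.6660

1.6660


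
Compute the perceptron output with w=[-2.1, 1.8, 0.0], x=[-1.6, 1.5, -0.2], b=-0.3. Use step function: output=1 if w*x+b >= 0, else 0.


z = w . x + b
= -2.1*-1.6 + 1.8*1.5 + 0.0*-0.2 + -0.3
= 3.36 + 2.7 + -0.0 + -0.3
= 6.06 + -0.3
= 5.76
Since z = 5.76 >= 0, output = 1

1


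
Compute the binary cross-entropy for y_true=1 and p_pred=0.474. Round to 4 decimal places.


For y=1: Loss = -log(p)
= -log(0.474)
= -(-0.7465)
= 0.7465

0.7465


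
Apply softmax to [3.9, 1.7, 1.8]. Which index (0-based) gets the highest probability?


Softmax is a monotonic transformation, so it preserves the argmax.
We need to find the index of the maximum logit.
Index 0: 3.9
Index 1: 1.7
Index 2: 1.8
Maximum logit = 3.9 at index 0

0


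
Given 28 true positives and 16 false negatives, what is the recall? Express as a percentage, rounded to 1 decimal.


Recall = TP / (TP + FN) * 100
= 28 / (28 + 16)
= 28 / 44
= 0.6364
= 63.6%

63.6


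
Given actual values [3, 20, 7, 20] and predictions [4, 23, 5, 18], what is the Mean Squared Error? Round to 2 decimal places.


Differences: [-1, -3, 2, 2]
Squared errors: [1, 9, 4, 4]
Sum of squared errors = 18
MSE = 18 / 4 = 4.50

4.50


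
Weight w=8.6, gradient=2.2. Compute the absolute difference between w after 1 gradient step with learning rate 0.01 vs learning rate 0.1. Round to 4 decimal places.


With lr=0.01: w_new = 8.6 - 0.01 * 2.2 = 8.578
With lr=0.1: w_new = 8.6 - 0.1 * 2.2 = 8.38
Absolute difference = |8.578 - 8.38|
= 0.1980

0.1980


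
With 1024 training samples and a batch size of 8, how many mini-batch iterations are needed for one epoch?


Iterations per epoch = dataset_size / batch_size
= 1024 / 8
= 128

128


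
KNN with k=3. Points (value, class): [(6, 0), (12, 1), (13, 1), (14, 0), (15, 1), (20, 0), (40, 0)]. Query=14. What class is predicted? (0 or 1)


Distances from query 14:
Point 14 (class 0): distance = 0
Point 13 (class 1): distance = 1
Point 15 (class 1): distance = 1
K=3 nearest neighbors: classes = [0, 1, 1]
Votes for class 1: 2 / 3
Majority vote => class 1

1


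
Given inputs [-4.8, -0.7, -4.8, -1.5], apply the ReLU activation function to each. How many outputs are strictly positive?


ReLU(x) = max(0, x) for each element:
ReLU(-4.8) = 0
ReLU(-0.7) = 0
ReLU(-4.8) = 0
ReLU(-1.5) = 0
Active neurons (>0): 0

0


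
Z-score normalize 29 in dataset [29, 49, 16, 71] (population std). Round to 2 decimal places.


Mean = (29 + 49 + 16 + 71) / 4 = 41.25
Variance = sum((x_i - mean)^2) / n = 433.1875
Std = sqrt(433.1875) = 20.8132
Z = (x - mean) / std
= (29 - 41.25) / 20.8132
= -12.25 / 20.8132
= -0.59

-0.59


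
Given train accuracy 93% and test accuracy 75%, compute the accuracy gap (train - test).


Gap = train_accuracy - test_accuracy
= 93 - 75
= 18%
This gap suggests the model is overfitting.

18


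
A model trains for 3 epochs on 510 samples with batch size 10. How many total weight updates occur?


Iterations per epoch = 510 / 10 = 51
Total updates = iterations_per_epoch * epochs
= 51 * 3
= 153

153


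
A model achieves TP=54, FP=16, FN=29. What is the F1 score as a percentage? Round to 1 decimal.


Precision = TP / (TP + FP) = 54 / 70 = 0.7714
Recall = TP / (TP + FN) = 54 / 83 = 0.6506
F1 = 2 * P * R / (P + R)
= 2 * 0.7714 * 0.6506 / (0.7714 + 0.6506)
= 1.0038 / 1.422
= 0.7059
As percentage: 70.6%

70.6


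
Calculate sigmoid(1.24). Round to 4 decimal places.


sigmoid(z) = 1 / (1 + exp(-z))
exp(-(1.24)) = exp(-1.24) = 0.2894
1 + 0.2894 = 1.2894
1 / 1.2894 = 0.7756

0.7756


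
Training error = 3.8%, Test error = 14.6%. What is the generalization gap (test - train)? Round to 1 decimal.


Generalization gap = test_error - train_error
= 14.6 - 3.8
= 10.8%
A large gap suggests overfitting.

10.8


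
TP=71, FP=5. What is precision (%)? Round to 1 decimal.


Precision = TP / (TP + FP) * 100
= 71 / (71 + 5)
= 71 / 76
= 0.9342
= 93.4%

93.4


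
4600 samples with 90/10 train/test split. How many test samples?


Train samples = 4600 * 90% = 4140
Test samples = 4600 - 4140
= 460

460


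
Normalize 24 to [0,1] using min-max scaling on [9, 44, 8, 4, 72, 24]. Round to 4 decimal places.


Min = 4, Max = 72
Range = 72 - 4 = 68
Scaled = (x - min) / (max - min)
= (24 - 4) / 68
= 20 / 68
= 0.2941

0.2941


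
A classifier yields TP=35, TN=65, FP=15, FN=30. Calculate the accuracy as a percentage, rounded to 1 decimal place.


Accuracy = (TP + TN) / (TP + TN + FP + FN) * 100
= (35 + 65) / (35 + 65 + 15 + 30)
= 100 / 145
= 0.6897
= 69.0%

69.0


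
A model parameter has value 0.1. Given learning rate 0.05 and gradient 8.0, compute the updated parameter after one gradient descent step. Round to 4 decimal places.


w_new = w_old - lr * gradient
= 0.1 - 0.05 * 8.0
= 0.1 - (0.4)
= -0.3000

-0.3000


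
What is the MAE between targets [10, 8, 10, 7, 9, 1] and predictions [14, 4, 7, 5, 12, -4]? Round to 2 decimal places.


Absolute errors: [4, 4, 3, 2, 3, 5]
Sum of absolute errors = 21
MAE = 21 / 6 = 3.50

3.50


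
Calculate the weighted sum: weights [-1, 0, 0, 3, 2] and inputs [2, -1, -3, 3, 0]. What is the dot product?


Element-wise products:
-1 * 2 = -2
0 * -1 = 0
0 * -3 = 0
3 * 3 = 9
2 * 0 = 0
Sum = -2 + 0 + 0 + 9 + 0
= 7

7


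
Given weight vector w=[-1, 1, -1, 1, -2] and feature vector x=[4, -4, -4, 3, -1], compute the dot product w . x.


Element-wise products:
-1 * 4 = -4
1 * -4 = -4
-1 * -4 = 4
1 * 3 = 3
-2 * -1 = 2
Sum = -4 + -4 + 4 + 3 + 2
= 1

1


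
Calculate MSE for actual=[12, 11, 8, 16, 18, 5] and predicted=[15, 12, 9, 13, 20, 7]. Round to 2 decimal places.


Differences: [-3, -1, -1, 3, -2, -2]
Squared errors: [9, 1, 1, 9, 4, 4]
Sum of squared errors = 28
MSE = 28 / 6 = 4.67

4.67


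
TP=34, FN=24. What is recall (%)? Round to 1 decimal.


Recall = TP / (TP + FN) * 100
= 34 / (34 + 24)
= 34 / 58
= 0.5862
= 58.6%

58.6


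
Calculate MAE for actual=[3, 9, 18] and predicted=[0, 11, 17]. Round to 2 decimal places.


Absolute errors: [3, 2, 1]
Sum of absolute errors = 6
MAE = 6 / 3 = 2.00

2.00


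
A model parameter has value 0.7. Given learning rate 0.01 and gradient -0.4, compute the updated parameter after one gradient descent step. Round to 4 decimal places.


w_new = w_old - lr * gradient
= 0.7 - 0.01 * -0.4
= 0.7 - (-0.004)
= 0.7040

0.7040


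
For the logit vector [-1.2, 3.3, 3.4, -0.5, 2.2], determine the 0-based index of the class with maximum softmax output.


Softmax is a monotonic transformation, so it preserves the argmax.
We need to find the index of the maximum logit.
Index 0: -1.2
Index 1: 3.3
Index 2: 3.4
Index 3: -0.5
Index 4: 2.2
Maximum logit = 3.4 at index 2

2
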